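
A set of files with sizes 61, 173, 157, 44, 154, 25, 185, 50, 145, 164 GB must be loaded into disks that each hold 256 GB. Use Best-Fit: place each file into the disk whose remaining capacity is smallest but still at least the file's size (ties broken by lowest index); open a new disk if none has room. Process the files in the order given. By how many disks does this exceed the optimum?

0

Best-Fit: [61,173] [157,44,25] [154] [185,50] [145] [164] → 6 disks.
6 files exceed 128 GB (half the capacity), and no two of those can share a disk, so at least 6 disks are needed.
So 6 is already optimal.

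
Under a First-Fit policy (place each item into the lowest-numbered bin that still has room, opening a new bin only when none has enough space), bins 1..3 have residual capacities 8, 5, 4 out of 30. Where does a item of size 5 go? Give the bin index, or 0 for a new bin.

Bins with room: bin 1 (8), bin 2 (5).
The first with room is bin 1.

1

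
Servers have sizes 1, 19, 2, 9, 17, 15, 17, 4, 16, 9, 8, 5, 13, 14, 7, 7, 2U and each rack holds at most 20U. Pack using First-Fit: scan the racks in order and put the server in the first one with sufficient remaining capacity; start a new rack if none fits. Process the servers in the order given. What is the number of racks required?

1U → rack 1 (remaining 19U)
19U → rack 1 (remaining 0U)
2U → rack 2 (remaining 18U)
9U → rack 2 (remaining 9U)
17U → rack 3 (remaining 3U)
15U → rack 4 (remaining 5U)
17U → rack 5 (remaining 3U)
4U → rack 2 (remaining 5U)
16U → rack 6 (remaining 4U)
9U → rack 7 (remaining 11U)
8U → rack 7 (remaining 3U)
5U → rack 2 (remaining 0U)
13U → rack 8 (remaining 7U)
14U → rack 9 (remaining 6U)
7U → rack 8 (remaining 0U)
7U → rack 10 (remaining 13U)
2U → rack 3 (remaining 1U)

10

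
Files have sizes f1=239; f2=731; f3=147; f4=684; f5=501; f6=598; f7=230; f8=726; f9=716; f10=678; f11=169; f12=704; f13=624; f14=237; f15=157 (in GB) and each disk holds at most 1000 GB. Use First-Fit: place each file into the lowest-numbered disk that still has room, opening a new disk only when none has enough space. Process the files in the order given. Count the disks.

Put f1 (239 GB) in disk 1; 761 GB remain.
Put f2 (731 GB) in disk 1; 30 GB remain.
Put f3 (147 GB) in disk 2; 853 GB remain.
Put f4 (684 GB) in disk 2; 169 GB remain.
Put f5 (501 GB) in disk 3; 499 GB remain.
Put f6 (598 GB) in disk 4; 402 GB remain.
Put f7 (230 GB) in disk 3; 269 GB remain.
Put f8 (726 GB) in disk 5; 274 GB remain.
Put f9 (716 GB) in disk 6; 284 GB remain.
Put f10 (678 GB) in disk 7; 322 GB remain.
Put f11 (169 GB) in disk 2; 0 GB remain.
Put f12 (704 GB) in disk 8; 296 GB remain.
Put f13 (624 GB) in disk 9; 376 GB remain.
Put f14 (237 GB) in disk 3; 32 GB remain.
Put f15 (157 GB) in disk 4; 245 GB remain.

9 disks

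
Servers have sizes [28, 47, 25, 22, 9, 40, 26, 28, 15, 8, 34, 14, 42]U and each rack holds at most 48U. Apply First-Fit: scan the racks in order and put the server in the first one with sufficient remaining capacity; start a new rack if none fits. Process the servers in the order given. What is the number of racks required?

8

Put 28U in rack 1; 20U remain.
Put 47U in rack 2; 1U remain.
Put 25U in rack 3; 23U remain.
Put 22U in rack 3; 1U remain.
Put 9U in rack 1; 11U remain.
Put 40U in rack 4; 8U remain.
Put 26U in rack 5; 22U remain.
Put 28U in rack 6; 20U remain.
Put 15U in rack 5; 7U remain.
Put 8U in rack 1; 3U remain.
Put 34U in rack 7; 14U remain.
Put 14U in rack 6; 6U remain.
Put 42U in rack 8; 6U remain.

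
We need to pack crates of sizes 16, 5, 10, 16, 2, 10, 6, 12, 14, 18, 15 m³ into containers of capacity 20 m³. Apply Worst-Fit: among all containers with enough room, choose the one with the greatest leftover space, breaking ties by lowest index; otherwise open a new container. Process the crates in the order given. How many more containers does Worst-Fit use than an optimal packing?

1

Worst-Fit: [16] [5,10,2] [16] [10,6] [12] [14] [18] [15] → 8 containers.
Total size 124 m³; any packing needs at least ⌈124/20⌉ = 7 containers.
An optimal packing achieves that bound: [18,2] [16] [16] [15,5] [14,6] [12] [10,10] → 7 containers.
Excess: 8 − 7 = 1.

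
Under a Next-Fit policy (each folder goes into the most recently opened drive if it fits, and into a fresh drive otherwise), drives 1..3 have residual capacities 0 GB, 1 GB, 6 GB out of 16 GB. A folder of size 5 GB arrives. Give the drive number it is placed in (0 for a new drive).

3

Next-Fit only looks at drive 3, which has 6 GB free.
5 GB fits there.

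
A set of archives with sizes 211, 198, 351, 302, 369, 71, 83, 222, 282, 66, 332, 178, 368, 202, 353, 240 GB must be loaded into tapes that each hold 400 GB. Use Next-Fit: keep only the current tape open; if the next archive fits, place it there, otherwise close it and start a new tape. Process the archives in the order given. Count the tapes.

13

tape 1: place 211 GB, 189 GB left
tape 2: place 198 GB, 202 GB left
tape 3: place 351 GB, 49 GB left
tape 4: place 302 GB, 98 GB left
tape 5: place 369 GB, 31 GB left
tape 6: place 71 GB, 329 GB left
tape 6: place 83 GB, 246 GB left
tape 6: place 222 GB, 24 GB left
tape 7: place 282 GB, 118 GB left
tape 7: place 66 GB, 52 GB left
tape 8: place 332 GB, 68 GB left
tape 9: place 178 GB, 222 GB left
tape 10: place 368 GB, 32 GB left
tape 11: place 202 GB, 198 GB left
tape 12: place 353 GB, 47 GB left
tape 13: place 240 GB, 160 GB left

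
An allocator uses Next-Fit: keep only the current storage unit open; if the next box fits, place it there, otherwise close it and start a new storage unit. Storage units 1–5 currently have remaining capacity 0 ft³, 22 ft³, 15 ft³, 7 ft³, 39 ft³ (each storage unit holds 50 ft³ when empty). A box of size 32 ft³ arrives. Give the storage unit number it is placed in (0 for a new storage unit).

5

Next-Fit only looks at storage unit 5, which has 39 ft³ free.
32 ft³ fits there.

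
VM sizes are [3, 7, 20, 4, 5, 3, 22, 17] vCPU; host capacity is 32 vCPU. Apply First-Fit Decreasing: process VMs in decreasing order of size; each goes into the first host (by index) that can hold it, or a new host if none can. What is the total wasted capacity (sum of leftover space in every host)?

Sorted descending: 22, 20, 17, 7, 5, 4, 3, 3.
Put 22 vCPU in host 1; 10 vCPU remain.
Put 20 vCPU in host 2; 12 vCPU remain.
Put 17 vCPU in host 3; 15 vCPU remain.
Put 7 vCPU in host 1; 3 vCPU remain.
Put 5 vCPU in host 2; 7 vCPU remain.
Put 4 vCPU in host 2; 3 vCPU remain.
Put 3 vCPU in host 1; 0 vCPU remain.
Put 3 vCPU in host 2; 0 vCPU remain.
3 hosts × 32 vCPU = 96 vCPU; used 81 vCPU; unused 15 vCPU.

15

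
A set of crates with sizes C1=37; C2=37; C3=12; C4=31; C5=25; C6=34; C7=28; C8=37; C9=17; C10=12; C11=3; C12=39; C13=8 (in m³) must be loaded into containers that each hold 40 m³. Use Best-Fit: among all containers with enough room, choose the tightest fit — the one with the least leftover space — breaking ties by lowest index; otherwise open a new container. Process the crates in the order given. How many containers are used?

9

C1 (37 m³) → container 1 (remaining 3 m³)
C2 (37 m³) → container 2 (remaining 3 m³)
C3 (12 m³) → container 3 (remaining 28 m³)
C4 (31 m³) → container 4 (remaining 9 m³)
C5 (25 m³) → container 3 (remaining 3 m³)
C6 (34 m³) → container 5 (remaining 6 m³)
C7 (28 m³) → container 6 (remaining 12 m³)
C8 (37 m³) → container 7 (remaining 3 m³)
C9 (17 m³) → container 8 (remaining 23 m³)
C10 (12 m³) → container 6 (remaining 0 m³)
C11 (3 m³) → container 1 (remaining 0 m³)
C12 (39 m³) → container 9 (remaining 1 m³)
C13 (8 m³) → container 4 (remaining 1 m³)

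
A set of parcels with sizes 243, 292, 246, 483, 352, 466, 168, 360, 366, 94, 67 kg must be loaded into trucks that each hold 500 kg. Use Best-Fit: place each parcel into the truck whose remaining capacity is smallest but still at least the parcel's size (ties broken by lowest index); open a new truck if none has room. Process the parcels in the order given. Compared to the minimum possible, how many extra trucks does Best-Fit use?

0

Best-Fit: [243,246] [292,168] [483] [352] [466] [360,67] [366,94] → 7 trucks.
Total size 3137 kg; any packing needs at least ⌈3137/500⌉ = 7 trucks.
So 7 is already optimal.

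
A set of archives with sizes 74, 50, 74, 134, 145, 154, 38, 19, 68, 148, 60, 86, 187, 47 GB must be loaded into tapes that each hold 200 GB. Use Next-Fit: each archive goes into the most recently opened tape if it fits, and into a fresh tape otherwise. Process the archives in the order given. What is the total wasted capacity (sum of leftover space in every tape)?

tape 1: place 74 GB, 126 GB left
tape 1: place 50 GB, 76 GB left
tape 1: place 74 GB, 2 GB left
tape 2: place 134 GB, 66 GB left
tape 3: place 145 GB, 55 GB left
tape 4: place 154 GB, 46 GB left
tape 4: place 38 GB, 8 GB left
tape 5: place 19 GB, 181 GB left
tape 5: place 68 GB, 113 GB left
tape 6: place 148 GB, 52 GB left
tape 7: place 60 GB, 140 GB left
tape 7: place 86 GB, 54 GB left
tape 8: place 187 GB, 13 GB left
tape 9: place 47 GB, 153 GB left
9 tapes × 200 GB = 1800 GB; used 1284 GB; unused 516 GB.

516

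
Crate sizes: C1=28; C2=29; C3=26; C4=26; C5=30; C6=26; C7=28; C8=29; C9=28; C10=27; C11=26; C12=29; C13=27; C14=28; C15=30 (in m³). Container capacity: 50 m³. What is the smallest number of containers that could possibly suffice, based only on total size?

Total size = 28 + 29 + 26 + 26 + 30 + 26 + 28 + 29 + 28 + 27 + 26 + 29 + 27 + 28 + 30 = 417 m³.
⌈417 / 50⌉ = 9.

9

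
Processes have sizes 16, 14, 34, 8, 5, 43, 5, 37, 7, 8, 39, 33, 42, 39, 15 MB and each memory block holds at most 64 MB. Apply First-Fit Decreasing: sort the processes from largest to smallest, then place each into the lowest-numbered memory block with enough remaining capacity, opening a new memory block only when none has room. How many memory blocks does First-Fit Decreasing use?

7

Sorted descending: 43, 42, 39, 39, 37, 34, 33, 16, 15, 14, 8, 8, 7, 5, 5.
memory block 1: place 43 MB, 21 MB left
memory block 2: place 42 MB, 22 MB left
memory block 3: place 39 MB, 25 MB left
memory block 4: place 39 MB, 25 MB left
memory block 5: place 37 MB, 27 MB left
memory block 6: place 34 MB, 30 MB left
memory block 7: place 33 MB, 31 MB left
memory block 1: place 16 MB, 5 MB left
memory block 2: place 15 MB, 7 MB left
memory block 3: place 14 MB, 11 MB left
memory block 3: place 8 MB, 3 MB left
memory block 4: place 8 MB, 17 MB left
memory block 2: place 7 MB, 0 MB left
memory block 1: place 5 MB, 0 MB left
memory block 4: place 5 MB, 12 MB left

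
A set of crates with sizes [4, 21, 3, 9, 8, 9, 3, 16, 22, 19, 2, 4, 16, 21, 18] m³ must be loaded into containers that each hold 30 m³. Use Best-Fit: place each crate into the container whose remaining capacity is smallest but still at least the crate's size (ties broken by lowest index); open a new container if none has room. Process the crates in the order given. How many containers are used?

container 1: place 4 m³, 26 m³ left
container 1: place 21 m³, 5 m³ left
container 1: place 3 m³, 2 m³ left
container 2: place 9 m³, 21 m³ left
container 2: place 8 m³, 13 m³ left
container 2: place 9 m³, 4 m³ left
container 2: place 3 m³, 1 m³ left
container 3: place 16 m³, 14 m³ left
container 4: place 22 m³, 8 m³ left
container 5: place 19 m³, 11 m³ left
container 1: place 2 m³, 0 m³ left
container 4: place 4 m³, 4 m³ left
container 6: place 16 m³, 14 m³ left
container 7: place 21 m³, 9 m³ left
container 8: place 18 m³, 12 m³ left

8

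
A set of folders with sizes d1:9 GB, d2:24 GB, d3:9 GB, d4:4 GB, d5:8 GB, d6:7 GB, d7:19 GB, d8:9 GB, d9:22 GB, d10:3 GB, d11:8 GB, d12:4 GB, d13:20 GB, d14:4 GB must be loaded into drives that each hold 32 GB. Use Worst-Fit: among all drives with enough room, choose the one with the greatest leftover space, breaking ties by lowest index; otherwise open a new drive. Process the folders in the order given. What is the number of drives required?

5

drive 1: place d1 (9 GB), 23 GB left
drive 2: place d2 (24 GB), 8 GB left
drive 1: place d3 (9 GB), 14 GB left
drive 1: place d4 (4 GB), 10 GB left
drive 1: place d5 (8 GB), 2 GB left
drive 2: place d6 (7 GB), 1 GB left
drive 3: place d7 (19 GB), 13 GB left
drive 3: place d8 (9 GB), 4 GB left
drive 4: place d9 (22 GB), 10 GB left
drive 4: place d10 (3 GB), 7 GB left
drive 5: place d11 (8 GB), 24 GB left
drive 5: place d12 (4 GB), 20 GB left
drive 5: place d13 (20 GB), 0 GB left
drive 4: place d14 (4 GB), 3 GB left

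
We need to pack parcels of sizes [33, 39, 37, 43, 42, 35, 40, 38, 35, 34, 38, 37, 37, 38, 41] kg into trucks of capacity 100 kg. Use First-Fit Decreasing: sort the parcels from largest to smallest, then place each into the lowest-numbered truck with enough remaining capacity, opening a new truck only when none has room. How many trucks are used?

Sorted descending: 43, 42, 41, 40, 39, 38, 38, 38, 37, 37, 37, 35, 35, 34, 33.
43 kg → truck 1 (remaining 57 kg)
42 kg → truck 1 (remaining 15 kg)
41 kg → truck 2 (remaining 59 kg)
40 kg → truck 2 (remaining 19 kg)
39 kg → truck 3 (remaining 61 kg)
38 kg → truck 3 (remaining 23 kg)
38 kg → truck 4 (remaining 62 kg)
38 kg → truck 4 (remaining 24 kg)
37 kg → truck 5 (remaining 63 kg)
37 kg → truck 5 (remaining 26 kg)
37 kg → truck 6 (remaining 63 kg)
35 kg → truck 6 (remaining 28 kg)
35 kg → truck 7 (remaining 65 kg)
34 kg → truck 7 (remaining 31 kg)
33 kg → truck 8 (remaining 67 kg)

8 trucks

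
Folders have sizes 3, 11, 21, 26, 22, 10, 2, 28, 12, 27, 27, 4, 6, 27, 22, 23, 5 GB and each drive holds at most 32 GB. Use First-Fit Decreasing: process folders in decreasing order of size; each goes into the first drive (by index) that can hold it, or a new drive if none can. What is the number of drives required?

Sorted descending: 28, 27, 27, 27, 26, 23, 22, 22, 21, 12, 11, 10, 6, 5, 4, 3, 2.
28 GB → drive 1 (remaining 4 GB)
27 GB → drive 2 (remaining 5 GB)
27 GB → drive 3 (remaining 5 GB)
27 GB → drive 4 (remaining 5 GB)
26 GB → drive 5 (remaining 6 GB)
23 GB → drive 6 (remaining 9 GB)
22 GB → drive 7 (remaining 10 GB)
22 GB → drive 8 (remaining 10 GB)
21 GB → drive 9 (remaining 11 GB)
12 GB → drive 10 (remaining 20 GB)
11 GB → drive 9 (remaining 0 GB)
10 GB → drive 7 (remaining 0 GB)
6 GB → drive 5 (remaining 0 GB)
5 GB → drive 2 (remaining 0 GB)
4 GB → drive 1 (remaining 0 GB)
3 GB → drive 3 (remaining 2 GB)
2 GB → drive 3 (remaining 0 GB)
Final drives: [28,4] [27,5] [27,3,2] [27] [26,6] [23] [22,10] [22] [21,11] [12].

10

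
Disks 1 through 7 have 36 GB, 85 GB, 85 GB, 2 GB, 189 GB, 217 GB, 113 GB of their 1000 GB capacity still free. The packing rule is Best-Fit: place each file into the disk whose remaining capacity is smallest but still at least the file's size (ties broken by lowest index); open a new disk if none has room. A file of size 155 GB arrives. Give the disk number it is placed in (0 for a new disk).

Disks with room: disk 5 (189 GB), disk 6 (217 GB).
Tightest fit is disk 5 with 189 GB free.

5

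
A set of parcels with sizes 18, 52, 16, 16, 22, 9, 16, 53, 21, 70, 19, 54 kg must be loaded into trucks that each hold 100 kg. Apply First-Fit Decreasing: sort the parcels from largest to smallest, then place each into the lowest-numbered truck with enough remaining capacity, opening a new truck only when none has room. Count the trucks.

4

Sorted descending: 70, 54, 53, 52, 22, 21, 19, 18, 16, 16, 16, 9.
Put 70 kg in truck 1; 30 kg remain.
Put 54 kg in truck 2; 46 kg remain.
Put 53 kg in truck 3; 47 kg remain.
Put 52 kg in truck 4; 48 kg remain.
Put 22 kg in truck 1; 8 kg remain.
Put 21 kg in truck 2; 25 kg remain.
Put 19 kg in truck 2; 6 kg remain.
Put 18 kg in truck 3; 29 kg remain.
Put 16 kg in truck 3; 13 kg remain.
Put 16 kg in truck 4; 32 kg remain.
Put 16 kg in truck 4; 16 kg remain.
Put 9 kg in truck 3; 4 kg remain.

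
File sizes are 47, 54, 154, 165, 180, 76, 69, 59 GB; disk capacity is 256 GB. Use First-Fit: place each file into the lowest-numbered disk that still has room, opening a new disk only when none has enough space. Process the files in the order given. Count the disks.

47 GB → disk 1 (remaining 209 GB)
54 GB → disk 1 (remaining 155 GB)
154 GB → disk 1 (remaining 1 GB)
165 GB → disk 2 (remaining 91 GB)
180 GB → disk 3 (remaining 76 GB)
76 GB → disk 2 (remaining 15 GB)
69 GB → disk 3 (remaining 7 GB)
59 GB → disk 4 (remaining 197 GB)
Final disks: [47,54,154] [165,76] [180,69] [59].

4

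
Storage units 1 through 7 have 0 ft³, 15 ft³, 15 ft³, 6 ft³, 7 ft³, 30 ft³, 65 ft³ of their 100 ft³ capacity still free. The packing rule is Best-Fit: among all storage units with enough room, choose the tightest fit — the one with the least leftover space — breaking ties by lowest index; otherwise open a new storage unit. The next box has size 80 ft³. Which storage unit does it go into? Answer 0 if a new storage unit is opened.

0

No storage unit has ≥ 80 ft³ free, so a new storage unit is opened.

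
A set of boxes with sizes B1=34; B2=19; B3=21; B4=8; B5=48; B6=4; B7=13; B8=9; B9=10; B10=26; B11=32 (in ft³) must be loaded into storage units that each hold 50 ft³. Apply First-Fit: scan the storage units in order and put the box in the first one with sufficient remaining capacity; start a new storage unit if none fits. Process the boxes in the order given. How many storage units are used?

storage unit 1: place B1 (34 ft³), 16 ft³ left
storage unit 2: place B2 (19 ft³), 31 ft³ left
storage unit 2: place B3 (21 ft³), 10 ft³ left
storage unit 1: place B4 (8 ft³), 8 ft³ left
storage unit 3: place B5 (48 ft³), 2 ft³ left
storage unit 1: place B6 (4 ft³), 4 ft³ left
storage unit 4: place B7 (13 ft³), 37 ft³ left
storage unit 2: place B8 (9 ft³), 1 ft³ left
storage unit 4: place B9 (10 ft³), 27 ft³ left
storage unit 4: place B10 (26 ft³), 1 ft³ left
storage unit 5: place B11 (32 ft³), 18 ft³ left

5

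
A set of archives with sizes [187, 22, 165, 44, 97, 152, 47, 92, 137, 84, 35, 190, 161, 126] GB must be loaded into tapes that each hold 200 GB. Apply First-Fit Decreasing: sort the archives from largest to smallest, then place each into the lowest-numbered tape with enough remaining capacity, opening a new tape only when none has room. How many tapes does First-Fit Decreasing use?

Sorted descending: 190, 187, 165, 161, 152, 137, 126, 97, 92, 84, 47, 44, 35, 22.
Put 190 GB in tape 1; 10 GB remain.
Put 187 GB in tape 2; 13 GB remain.
Put 165 GB in tape 3; 35 GB remain.
Put 161 GB in tape 4; 39 GB remain.
Put 152 GB in tape 5; 48 GB remain.
Put 137 GB in tape 6; 63 GB remain.
Put 126 GB in tape 7; 74 GB remain.
Put 97 GB in tape 8; 103 GB remain.
Put 92 GB in tape 8; 11 GB remain.
Put 84 GB in tape 9; 116 GB remain.
Put 47 GB in tape 5; 1 GB remain.
Put 44 GB in tape 6; 19 GB remain.
Put 35 GB in tape 3; 0 GB remain.
Put 22 GB in tape 4; 17 GB remain.

9 tapes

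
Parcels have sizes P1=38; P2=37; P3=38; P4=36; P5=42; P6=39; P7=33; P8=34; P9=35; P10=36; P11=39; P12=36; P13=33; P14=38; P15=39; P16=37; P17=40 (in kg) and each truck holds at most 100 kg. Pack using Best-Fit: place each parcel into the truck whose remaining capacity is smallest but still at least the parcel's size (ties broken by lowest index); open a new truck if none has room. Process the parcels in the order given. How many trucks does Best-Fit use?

truck 1: place P1 (38 kg), 62 kg left
truck 1: place P2 (37 kg), 25 kg left
truck 2: place P3 (38 kg), 62 kg left
truck 2: place P4 (36 kg), 26 kg left
truck 3: place P5 (42 kg), 58 kg left
truck 3: place P6 (39 kg), 19 kg left
truck 4: place P7 (33 kg), 67 kg left
truck 4: place P8 (34 kg), 33 kg left
truck 5: place P9 (35 kg), 65 kg left
truck 5: place P10 (36 kg), 29 kg left
truck 6: place P11 (39 kg), 61 kg left
truck 6: place P12 (36 kg), 25 kg left
truck 4: place P13 (33 kg), 0 kg left
truck 7: place P14 (38 kg), 62 kg left
truck 7: place P15 (39 kg), 23 kg left
truck 8: place P16 (37 kg), 63 kg left
truck 8: place P17 (40 kg), 23 kg left

8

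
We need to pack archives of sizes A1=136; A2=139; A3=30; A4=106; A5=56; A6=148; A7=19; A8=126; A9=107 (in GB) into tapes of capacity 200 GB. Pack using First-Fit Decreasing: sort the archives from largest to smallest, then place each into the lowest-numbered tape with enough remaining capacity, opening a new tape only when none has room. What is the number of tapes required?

6

Sorted descending: 148, 139, 136, 126, 107, 106, 56, 30, 19.
Put 148 GB in tape 1; 52 GB remain.
Put 139 GB in tape 2; 61 GB remain.
Put 136 GB in tape 3; 64 GB remain.
Put 126 GB in tape 4; 74 GB remain.
Put 107 GB in tape 5; 93 GB remain.
Put 106 GB in tape 6; 94 GB remain.
Put 56 GB in tape 2; 5 GB remain.
Put 30 GB in tape 1; 22 GB remain.
Put 19 GB in tape 1; 3 GB remain.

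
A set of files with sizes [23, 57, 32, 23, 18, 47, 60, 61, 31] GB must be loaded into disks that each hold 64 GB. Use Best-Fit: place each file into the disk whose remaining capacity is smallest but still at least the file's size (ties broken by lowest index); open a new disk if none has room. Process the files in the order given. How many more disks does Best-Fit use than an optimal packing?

1

Best-Fit: [23,32] [57] [23,18] [47] [60] [61] [31] → 7 disks.
Total size 352 GB; any packing needs at least ⌈352/64⌉ = 6 disks.
An optimal packing achieves that bound: [61] [60] [57] [47] [32,31] [23,23,18] → 6 disks.
Excess: 7 − 6 = 1.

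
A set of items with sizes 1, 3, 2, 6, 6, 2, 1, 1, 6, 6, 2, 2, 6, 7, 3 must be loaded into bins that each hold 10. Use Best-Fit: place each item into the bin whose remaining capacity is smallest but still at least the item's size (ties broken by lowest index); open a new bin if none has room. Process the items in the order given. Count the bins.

7

bin 1: place 1, 9 left
bin 1: place 3, 6 left
bin 1: place 2, 4 left
bin 2: place 6, 4 left
bin 3: place 6, 4 left
bin 1: place 2, 2 left
bin 1: place 1, 1 left
bin 1: place 1, 0 left
bin 4: place 6, 4 left
bin 5: place 6, 4 left
bin 2: place 2, 2 left
bin 2: place 2, 0 left
bin 6: place 6, 4 left
bin 7: place 7, 3 left
bin 7: place 3, 0 left
Final bins: [1,3,2,2,1,1] [6,2,2] [6] [6] [6] [6] [7,3].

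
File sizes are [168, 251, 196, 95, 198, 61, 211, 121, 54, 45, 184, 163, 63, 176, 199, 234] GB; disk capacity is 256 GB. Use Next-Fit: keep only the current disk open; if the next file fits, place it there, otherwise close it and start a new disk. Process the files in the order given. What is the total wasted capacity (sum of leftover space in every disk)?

Put 168 GB in disk 1; 88 GB remain.
Put 251 GB in disk 2; 5 GB remain.
Put 196 GB in disk 3; 60 GB remain.
Put 95 GB in disk 4; 161 GB remain.
Put 198 GB in disk 5; 58 GB remain.
Put 61 GB in disk 6; 195 GB remain.
Put 211 GB in disk 7; 45 GB remain.
Put 121 GB in disk 8; 135 GB remain.
Put 54 GB in disk 8; 81 GB remain.
Put 45 GB in disk 8; 36 GB remain.
Put 184 GB in disk 9; 72 GB remain.
Put 163 GB in disk 10; 93 GB remain.
Put 63 GB in disk 10; 30 GB remain.
Put 176 GB in disk 11; 80 GB remain.
Put 199 GB in disk 12; 57 GB remain.
Put 234 GB in disk 13; 22 GB remain.
13 disks × 256 GB = 3328 GB; used 2419 GB; unused 909 GB.

909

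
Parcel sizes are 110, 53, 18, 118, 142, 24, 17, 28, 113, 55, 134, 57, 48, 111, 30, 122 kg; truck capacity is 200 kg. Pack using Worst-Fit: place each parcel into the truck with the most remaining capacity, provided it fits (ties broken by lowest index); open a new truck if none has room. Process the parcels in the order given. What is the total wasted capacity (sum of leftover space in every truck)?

220

110 kg → truck 1 (remaining 90 kg)
53 kg → truck 1 (remaining 37 kg)
18 kg → truck 1 (remaining 19 kg)
118 kg → truck 2 (remaining 82 kg)
142 kg → truck 3 (remaining 58 kg)
24 kg → truck 2 (remaining 58 kg)
17 kg → truck 2 (remaining 41 kg)
28 kg → truck 3 (remaining 30 kg)
113 kg → truck 4 (remaining 87 kg)
55 kg → truck 4 (remaining 32 kg)
134 kg → truck 5 (remaining 66 kg)
57 kg → truck 5 (remaining 9 kg)
48 kg → truck 6 (remaining 152 kg)
111 kg → truck 6 (remaining 41 kg)
30 kg → truck 2 (remaining 11 kg)
122 kg → truck 7 (remaining 78 kg)
7 trucks × 200 kg = 1400 kg; used 1180 kg; unused 220 kg.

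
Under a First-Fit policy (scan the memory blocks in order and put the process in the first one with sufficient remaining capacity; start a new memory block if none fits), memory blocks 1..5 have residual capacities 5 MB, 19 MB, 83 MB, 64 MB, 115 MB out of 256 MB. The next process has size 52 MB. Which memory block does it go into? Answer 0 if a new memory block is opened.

3

Memory blocks with room: memory block 3 (83 MB), memory block 4 (64 MB), memory block 5 (115 MB).
The first with room is memory block 3.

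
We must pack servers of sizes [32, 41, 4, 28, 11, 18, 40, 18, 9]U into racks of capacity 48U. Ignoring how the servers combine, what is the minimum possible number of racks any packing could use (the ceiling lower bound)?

5 racks

Total size = 32 + 41 + 4 + 28 + 11 + 18 + 40 + 18 + 9 = 201U.
⌈201 / 48⌉ = 5.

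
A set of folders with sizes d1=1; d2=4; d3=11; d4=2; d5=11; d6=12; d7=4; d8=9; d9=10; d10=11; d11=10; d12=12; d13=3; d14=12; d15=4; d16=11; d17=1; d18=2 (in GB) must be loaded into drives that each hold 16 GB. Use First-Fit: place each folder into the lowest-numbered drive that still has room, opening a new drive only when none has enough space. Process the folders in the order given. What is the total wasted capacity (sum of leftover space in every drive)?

30

d1 (1 GB) → drive 1 (remaining 15 GB)
d2 (4 GB) → drive 1 (remaining 11 GB)
d3 (11 GB) → drive 1 (remaining 0 GB)
d4 (2 GB) → drive 2 (remaining 14 GB)
d5 (11 GB) → drive 2 (remaining 3 GB)
d6 (12 GB) → drive 3 (remaining 4 GB)
d7 (4 GB) → drive 3 (remaining 0 GB)
d8 (9 GB) → drive 4 (remaining 7 GB)
d9 (10 GB) → drive 5 (remaining 6 GB)
d10 (11 GB) → drive 6 (remaining 5 GB)
d11 (10 GB) → drive 7 (remaining 6 GB)
d12 (12 GB) → drive 8 (remaining 4 GB)
d13 (3 GB) → drive 2 (remaining 0 GB)
d14 (12 GB) → drive 9 (remaining 4 GB)
d15 (4 GB) → drive 4 (remaining 3 GB)
d16 (11 GB) → drive 10 (remaining 5 GB)
d17 (1 GB) → drive 4 (remaining 2 GB)
d18 (2 GB) → drive 4 (remaining 0 GB)
10 drives × 16 GB = 160 GB; used 130 GB; unused 30 GB.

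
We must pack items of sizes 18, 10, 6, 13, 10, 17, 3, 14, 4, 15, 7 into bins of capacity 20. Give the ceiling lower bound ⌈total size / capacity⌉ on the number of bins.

6

Total size = 18 + 10 + 6 + 13 + 10 + 17 + 3 + 14 + 4 + 15 + 7 = 117.
⌈117 / 20⌉ = 6.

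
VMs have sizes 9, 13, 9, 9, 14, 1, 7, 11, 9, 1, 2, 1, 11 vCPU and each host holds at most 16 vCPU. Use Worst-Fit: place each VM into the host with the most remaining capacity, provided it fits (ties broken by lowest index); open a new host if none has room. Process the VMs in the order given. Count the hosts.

9 vCPU → host 1 (remaining 7 vCPU)
13 vCPU → host 2 (remaining 3 vCPU)
9 vCPU → host 3 (remaining 7 vCPU)
9 vCPU → host 4 (remaining 7 vCPU)
14 vCPU → host 5 (remaining 2 vCPU)
1 vCPU → host 1 (remaining 6 vCPU)
7 vCPU → host 3 (remaining 0 vCPU)
11 vCPU → host 6 (remaining 5 vCPU)
9 vCPU → host 7 (remaining 7 vCPU)
1 vCPU → host 4 (remaining 6 vCPU)
2 vCPU → host 7 (remaining 5 vCPU)
1 vCPU → host 1 (remaining 5 vCPU)
11 vCPU → host 8 (remaining 5 vCPU)
Final hosts: [9,1,1] [13] [9,7] [9,1] [14] [11] [9,2] [11].

8 hosts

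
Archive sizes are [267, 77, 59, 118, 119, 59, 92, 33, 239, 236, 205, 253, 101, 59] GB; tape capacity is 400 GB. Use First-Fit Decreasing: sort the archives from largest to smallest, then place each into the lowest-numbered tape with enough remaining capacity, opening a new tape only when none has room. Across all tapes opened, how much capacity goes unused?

Sorted descending: 267, 253, 239, 236, 205, 119, 118, 101, 92, 77, 59, 59, 59, 33.
267 GB → tape 1 (remaining 133 GB)
253 GB → tape 2 (remaining 147 GB)
239 GB → tape 3 (remaining 161 GB)
236 GB → tape 4 (remaining 164 GB)
205 GB → tape 5 (remaining 195 GB)
119 GB → tape 1 (remaining 14 GB)
118 GB → tape 2 (remaining 29 GB)
101 GB → tape 3 (remaining 60 GB)
92 GB → tape 4 (remaining 72 GB)
77 GB → tape 5 (remaining 118 GB)
59 GB → tape 3 (remaining 1 GB)
59 GB → tape 4 (remaining 13 GB)
59 GB → tape 5 (remaining 59 GB)
33 GB → tape 5 (remaining 26 GB)
5 tapes × 400 GB = 2000 GB; used 1917 GB; unused 83 GB.

83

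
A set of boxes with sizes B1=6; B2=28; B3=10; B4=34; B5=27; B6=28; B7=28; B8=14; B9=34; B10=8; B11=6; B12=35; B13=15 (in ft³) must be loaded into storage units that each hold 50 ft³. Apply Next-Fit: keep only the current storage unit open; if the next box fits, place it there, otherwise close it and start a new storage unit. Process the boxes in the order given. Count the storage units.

Put B1 (6 ft³) in storage unit 1; 44 ft³ remain.
Put B2 (28 ft³) in storage unit 1; 16 ft³ remain.
Put B3 (10 ft³) in storage unit 1; 6 ft³ remain.
Put B4 (34 ft³) in storage unit 2; 16 ft³ remain.
Put B5 (27 ft³) in storage unit 3; 23 ft³ remain.
Put B6 (28 ft³) in storage unit 4; 22 ft³ remain.
Put B7 (28 ft³) in storage unit 5; 22 ft³ remain.
Put B8 (14 ft³) in storage unit 5; 8 ft³ remain.
Put B9 (34 ft³) in storage unit 6; 16 ft³ remain.
Put B10 (8 ft³) in storage unit 6; 8 ft³ remain.
Put B11 (6 ft³) in storage unit 6; 2 ft³ remain.
Put B12 (35 ft³) in storage unit 7; 15 ft³ remain.
Put B13 (15 ft³) in storage unit 7; 0 ft³ remain.

7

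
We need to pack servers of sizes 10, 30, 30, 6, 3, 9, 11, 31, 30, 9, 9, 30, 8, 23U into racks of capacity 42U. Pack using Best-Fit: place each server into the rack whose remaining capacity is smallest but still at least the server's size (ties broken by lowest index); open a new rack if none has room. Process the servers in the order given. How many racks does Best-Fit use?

Put 10U in rack 1; 32U remain.
Put 30U in rack 1; 2U remain.
Put 30U in rack 2; 12U remain.
Put 6U in rack 2; 6U remain.
Put 3U in rack 2; 3U remain.
Put 9U in rack 3; 33U remain.
Put 11U in rack 3; 22U remain.
Put 31U in rack 4; 11U remain.
Put 30U in rack 5; 12U remain.
Put 9U in rack 4; 2U remain.
Put 9U in rack 5; 3U remain.
Put 30U in rack 6; 12U remain.
Put 8U in rack 6; 4U remain.
Put 23U in rack 7; 19U remain.

7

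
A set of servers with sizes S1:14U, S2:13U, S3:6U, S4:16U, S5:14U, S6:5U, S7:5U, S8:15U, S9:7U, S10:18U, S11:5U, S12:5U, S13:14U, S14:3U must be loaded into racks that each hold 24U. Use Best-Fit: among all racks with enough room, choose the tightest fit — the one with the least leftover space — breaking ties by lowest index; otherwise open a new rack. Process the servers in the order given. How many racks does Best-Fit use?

S1 (14U) → rack 1 (remaining 10U)
S2 (13U) → rack 2 (remaining 11U)
S3 (6U) → rack 1 (remaining 4U)
S4 (16U) → rack 3 (remaining 8U)
S5 (14U) → rack 4 (remaining 10U)
S6 (5U) → rack 3 (remaining 3U)
S7 (5U) → rack 4 (remaining 5U)
S8 (15U) → rack 5 (remaining 9U)
S9 (7U) → rack 5 (remaining 2U)
S10 (18U) → rack 6 (remaining 6U)
S11 (5U) → rack 4 (remaining 0U)
S12 (5U) → rack 6 (remaining 1U)
S13 (14U) → rack 7 (remaining 10U)
S14 (3U) → rack 3 (remaining 0U)
Final racks: [14,6] [13] [16,5,3] [14,5,5] [15,7] [18,5] [14].

7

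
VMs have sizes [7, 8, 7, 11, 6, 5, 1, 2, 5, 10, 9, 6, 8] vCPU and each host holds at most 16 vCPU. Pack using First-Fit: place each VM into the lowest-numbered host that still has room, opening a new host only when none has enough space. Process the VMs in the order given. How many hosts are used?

host 1: place 7 vCPU, 9 vCPU left
host 1: place 8 vCPU, 1 vCPU left
host 2: place 7 vCPU, 9 vCPU left
host 3: place 11 vCPU, 5 vCPU left
host 2: place 6 vCPU, 3 vCPU left
host 3: place 5 vCPU, 0 vCPU left
host 1: place 1 vCPU, 0 vCPU left
host 2: place 2 vCPU, 1 vCPU left
host 4: place 5 vCPU, 11 vCPU left
host 4: place 10 vCPU, 1 vCPU left
host 5: place 9 vCPU, 7 vCPU left
host 5: place 6 vCPU, 1 vCPU left
host 6: place 8 vCPU, 8 vCPU left

6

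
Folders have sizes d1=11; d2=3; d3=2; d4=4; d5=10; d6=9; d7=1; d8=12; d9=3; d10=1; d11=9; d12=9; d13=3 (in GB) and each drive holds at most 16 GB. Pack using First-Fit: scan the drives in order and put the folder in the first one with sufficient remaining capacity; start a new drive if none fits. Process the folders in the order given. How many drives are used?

6 drives

Put d1 (11 GB) in drive 1; 5 GB remain.
Put d2 (3 GB) in drive 1; 2 GB remain.
Put d3 (2 GB) in drive 1; 0 GB remain.
Put d4 (4 GB) in drive 2; 12 GB remain.
Put d5 (10 GB) in drive 2; 2 GB remain.
Put d6 (9 GB) in drive 3; 7 GB remain.
Put d7 (1 GB) in drive 2; 1 GB remain.
Put d8 (12 GB) in drive 4; 4 GB remain.
Put d9 (3 GB) in drive 3; 4 GB remain.
Put d10 (1 GB) in drive 2; 0 GB remain.
Put d11 (9 GB) in drive 5; 7 GB remain.
Put d12 (9 GB) in drive 6; 7 GB remain.
Put d13 (3 GB) in drive 3; 1 GB remain.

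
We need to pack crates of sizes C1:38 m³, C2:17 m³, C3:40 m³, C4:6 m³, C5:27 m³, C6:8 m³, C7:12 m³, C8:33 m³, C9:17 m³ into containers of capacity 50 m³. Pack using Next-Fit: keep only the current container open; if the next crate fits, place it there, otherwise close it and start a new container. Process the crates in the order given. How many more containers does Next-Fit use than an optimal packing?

Next-Fit: [38] [17] [40,6] [27,8,12] [33,17] → 5 containers.
Total size 198 m³; any packing needs at least ⌈198/50⌉ = 4 containers.
An optimal packing achieves that bound: [40,8] [38,12] [33,17] [27,17,6] → 4 containers.
Excess: 5 − 4 = 1.

1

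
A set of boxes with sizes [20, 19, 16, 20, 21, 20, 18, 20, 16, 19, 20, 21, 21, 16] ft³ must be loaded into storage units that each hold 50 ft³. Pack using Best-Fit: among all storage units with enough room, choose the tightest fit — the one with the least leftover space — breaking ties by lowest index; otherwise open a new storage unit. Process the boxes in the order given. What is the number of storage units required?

7 storage units

20 ft³ → storage unit 1 (remaining 30 ft³)
19 ft³ → storage unit 1 (remaining 11 ft³)
16 ft³ → storage unit 2 (remaining 34 ft³)
20 ft³ → storage unit 2 (remaining 14 ft³)
21 ft³ → storage unit 3 (remaining 29 ft³)
20 ft³ → storage unit 3 (remaining 9 ft³)
18 ft³ → storage unit 4 (remaining 32 ft³)
20 ft³ → storage unit 4 (remaining 12 ft³)
16 ft³ → storage unit 5 (remaining 34 ft³)
19 ft³ → storage unit 5 (remaining 15 ft³)
20 ft³ → storage unit 6 (remaining 30 ft³)
21 ft³ → storage unit 6 (remaining 9 ft³)
21 ft³ → storage unit 7 (remaining 29 ft³)
16 ft³ → storage unit 7 (remaining 13 ft³)
Final storage units: [20,19] [16,20] [21,20] [18,20] [16,19] [20,21] [21,16].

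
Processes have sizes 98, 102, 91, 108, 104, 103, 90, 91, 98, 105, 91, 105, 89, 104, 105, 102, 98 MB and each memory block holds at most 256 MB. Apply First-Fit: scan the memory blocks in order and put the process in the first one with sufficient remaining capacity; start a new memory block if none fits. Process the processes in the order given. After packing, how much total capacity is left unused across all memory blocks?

98 MB → memory block 1 (remaining 158 MB)
102 MB → memory block 1 (remaining 56 MB)
91 MB → memory block 2 (remaining 165 MB)
108 MB → memory block 2 (remaining 57 MB)
104 MB → memory block 3 (remaining 152 MB)
103 MB → memory block 3 (remaining 49 MB)
90 MB → memory block 4 (remaining 166 MB)
91 MB → memory block 4 (remaining 75 MB)
98 MB → memory block 5 (remaining 158 MB)
105 MB → memory block 5 (remaining 53 MB)
91 MB → memory block 6 (remaining 165 MB)
105 MB → memory block 6 (remaining 60 MB)
89 MB → memory block 7 (remaining 167 MB)
104 MB → memory block 7 (remaining 63 MB)
105 MB → memory block 8 (remaining 151 MB)
102 MB → memory block 8 (remaining 49 MB)
98 MB → memory block 9 (remaining 158 MB)
9 memory blocks × 256 MB = 2304 MB; used 1684 MB; unused 620 MB.

620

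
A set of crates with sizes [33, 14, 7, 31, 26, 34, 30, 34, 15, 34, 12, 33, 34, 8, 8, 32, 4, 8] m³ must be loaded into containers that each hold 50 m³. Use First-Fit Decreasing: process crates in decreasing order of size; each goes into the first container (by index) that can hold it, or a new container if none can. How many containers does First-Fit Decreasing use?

Sorted descending: 34, 34, 34, 34, 33, 33, 32, 31, 30, 26, 15, 14, 12, 8, 8, 8, 7, 4.
34 m³ → container 1 (remaining 16 m³)
34 m³ → container 2 (remaining 16 m³)
34 m³ → container 3 (remaining 16 m³)
34 m³ → container 4 (remaining 16 m³)
33 m³ → container 5 (remaining 17 m³)
33 m³ → container 6 (remaining 17 m³)
32 m³ → container 7 (remaining 18 m³)
31 m³ → container 8 (remaining 19 m³)
30 m³ → container 9 (remaining 20 m³)
26 m³ → container 10 (remaining 24 m³)
15 m³ → container 1 (remaining 1 m³)
14 m³ → container 2 (remaining 2 m³)
12 m³ → container 3 (remaining 4 m³)
8 m³ → container 4 (remaining 8 m³)
8 m³ → container 4 (remaining 0 m³)
8 m³ → container 5 (remaining 9 m³)
7 m³ → container 5 (remaining 2 m³)
4 m³ → container 3 (remaining 0 m³)

10 containers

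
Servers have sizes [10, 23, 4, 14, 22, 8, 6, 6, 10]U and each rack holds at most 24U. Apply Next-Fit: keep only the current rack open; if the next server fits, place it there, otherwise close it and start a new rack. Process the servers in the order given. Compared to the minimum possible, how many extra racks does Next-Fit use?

Next-Fit: [10] [23] [4,14] [22] [8,6,6] [10] → 6 racks.
Total size 103U; any packing needs at least ⌈103/24⌉ = 5 racks.
An optimal packing achieves that bound: [23] [22] [14,10] [10,8,6] [6,4] → 5 racks.
Excess: 6 − 5 = 1.

1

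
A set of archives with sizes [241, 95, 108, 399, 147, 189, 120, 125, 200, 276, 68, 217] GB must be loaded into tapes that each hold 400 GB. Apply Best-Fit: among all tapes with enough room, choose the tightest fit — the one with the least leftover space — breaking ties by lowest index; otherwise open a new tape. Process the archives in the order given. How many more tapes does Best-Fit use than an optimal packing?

Best-Fit: [241,95] [108,147,120] [399] [189,125,68] [200] [276] [217] → 7 tapes.
Total size 2185 GB; any packing needs at least ⌈2185/400⌉ = 6 tapes.
An optimal packing achieves that bound: [399] [276,120] [241,147] [217,125] [200,189] [108,95,68] → 6 tapes.
Excess: 7 − 6 = 1.

1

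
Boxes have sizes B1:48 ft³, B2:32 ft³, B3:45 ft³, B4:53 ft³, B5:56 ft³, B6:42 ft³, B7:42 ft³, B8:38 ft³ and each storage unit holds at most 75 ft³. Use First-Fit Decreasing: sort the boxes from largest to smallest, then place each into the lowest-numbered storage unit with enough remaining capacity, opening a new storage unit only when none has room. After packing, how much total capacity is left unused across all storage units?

Sorted descending: 56, 53, 48, 45, 42, 42, 38, 32.
56 ft³ → storage unit 1 (remaining 19 ft³)
53 ft³ → storage unit 2 (remaining 22 ft³)
48 ft³ → storage unit 3 (remaining 27 ft³)
45 ft³ → storage unit 4 (remaining 30 ft³)
42 ft³ → storage unit 5 (remaining 33 ft³)
42 ft³ → storage unit 6 (remaining 33 ft³)
38 ft³ → storage unit 7 (remaining 37 ft³)
32 ft³ → storage unit 5 (remaining 1 ft³)
7 storage units × 75 ft³ = 525 ft³; used 356 ft³; unused 169 ft³.

169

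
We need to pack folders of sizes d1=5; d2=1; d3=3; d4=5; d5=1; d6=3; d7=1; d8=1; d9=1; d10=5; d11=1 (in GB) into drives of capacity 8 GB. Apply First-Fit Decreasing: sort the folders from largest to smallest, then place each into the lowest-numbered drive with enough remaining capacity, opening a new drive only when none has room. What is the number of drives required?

4

Sorted descending: 5, 5, 5, 3, 3, 1, 1, 1, 1, 1, 1.
drive 1: place 5 GB, 3 GB left
drive 2: place 5 GB, 3 GB left
drive 3: place 5 GB, 3 GB left
drive 1: place 3 GB, 0 GB left
drive 2: place 3 GB, 0 GB left
drive 3: place 1 GB, 2 GB left
drive 3: place 1 GB, 1 GB left
drive 3: place 1 GB, 0 GB left
drive 4: place 1 GB, 7 GB left
drive 4: place 1 GB, 6 GB left
drive 4: place 1 GB, 5 GB left
Final drives: [5,3] [5,3] [5,1,1,1] [1,1,1].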